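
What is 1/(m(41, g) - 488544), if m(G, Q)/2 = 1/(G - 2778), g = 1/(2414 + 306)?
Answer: -2737/1337144930 ≈ -2.0469e-6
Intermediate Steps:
g = 1/2720 ≈ 0.00036765
m(G, Q) = 2/(-2778 + G) (m(G, Q) = 2/(G - 2778) = 2/(-2778 + G))
1/(m(41, g) - 488544) = 1/(2/(-2778 + 41) - 488544) = 1/(2/(-2737) - 488544) = 1/(2*(-1/2737) - 488544) = 1/(-2/2737 - 488544) = 1/(-1337144930/2737) = -2737/1337144930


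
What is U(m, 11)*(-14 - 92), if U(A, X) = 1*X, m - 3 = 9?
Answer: -1166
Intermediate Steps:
m = 12 (m = 3 + 9 = 12)
U(A, X) = X
U(m, 11)*(-14 - 92) = 11*(-14 - 92) = 11*(-106) = -1166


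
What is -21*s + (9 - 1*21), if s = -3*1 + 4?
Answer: -33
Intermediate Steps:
s = 1 (s = -3 + 4 = 1)
-21*s + (9 - 1*21) = -21*1 + (9 - 1*21) = -21 + (9 - 21) = -21 - 12 = -33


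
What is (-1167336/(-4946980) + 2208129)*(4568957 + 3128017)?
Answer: 678051961817480406/39895 ≈ 1.6996e+13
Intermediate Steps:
(-1167336/(-4946980) + 2208129)*(4568957 + 3128017) = (-1167336*(-1/4946980) + 2208129)*7696974 = (9414/39895 + 2208129)*7696974 = (88093315869/39895)*7696974 = 678051961817480406/39895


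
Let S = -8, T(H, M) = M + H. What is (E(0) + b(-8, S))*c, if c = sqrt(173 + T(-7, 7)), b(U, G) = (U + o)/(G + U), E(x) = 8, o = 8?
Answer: 8*sqrt(173) ≈ 105.22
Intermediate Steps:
T(H, M) = H + M
b(U, G) = (8 + U)/(G + U) (b(U, G) = (U + 8)/(G + U) = (8 + U)/(G + U))
c = sqrt(173) (c = sqrt(173 + (-7 + 7)) = sqrt(173 + 0) = sqrt(173) ≈ 13.153)
(E(0) + b(-8, S))*c = (8 + (8 - 8)/(-8 - 8))*sqrt(173) = (8 + 0/(-16))*sqrt(173) = (8 - 1/16*0)*sqrt(173) = (8 + 0)*sqrt(173) = 8*sqrt(173)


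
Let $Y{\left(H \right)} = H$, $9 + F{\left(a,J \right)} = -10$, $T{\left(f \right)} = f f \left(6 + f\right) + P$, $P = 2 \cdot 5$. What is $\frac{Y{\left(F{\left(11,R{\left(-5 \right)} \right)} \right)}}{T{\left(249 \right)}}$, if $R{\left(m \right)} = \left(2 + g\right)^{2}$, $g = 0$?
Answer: $- \frac{19}{15810265} \approx -1.2018 \cdot 10^{-6}$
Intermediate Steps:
$R{\left(m \right)} = 4$ ($R{\left(m \right)} = \left(2 + 0\right)^{2} = 2^{2} = 4$)
$P = 10$
$T{\left(f \right)} = 10 + f^{2} \left(6 + f\right)$ ($T{\left(f \right)} = f f \left(6 + f\right) + 10 = f^{2} \left(6 + f\right) + 10 = 10 + f^{2} \left(6 + f\right)$)
$F{\left(a,J \right)} = -19$ ($F{\left(a,J \right)} = -9 - 10 = -19$)
$\frac{Y{\left(F{\left(11,R{\left(-5 \right)} \right)} \right)}}{T{\left(249 \right)}} = - \frac{19}{10 + 249^{3} + 6 \cdot 249^{2}} = - \frac{19}{10 + 15438249 + 6 \cdot 62001} = - \frac{19}{10 + 15438249 + 372006} = - \frac{19}{15810265}$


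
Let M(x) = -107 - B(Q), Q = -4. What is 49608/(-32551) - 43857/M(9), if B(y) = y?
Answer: 1422479583/3352753 ≈ 424.27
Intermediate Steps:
M(x) = -103 (M(x) = -107 - 1*(-4) = -107 + 4 = -103)
49608/(-32551) - 43857/M(9) = 49608/(-32551) - 43857/(-103) = 49608*(-1/32551) - 43857*(-1/103) = -49608/32551 + 43857/103 = 1422479583/3352753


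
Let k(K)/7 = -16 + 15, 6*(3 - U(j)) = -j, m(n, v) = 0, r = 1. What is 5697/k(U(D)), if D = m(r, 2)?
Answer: -5697/7 ≈ -813.86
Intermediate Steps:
D = 0
U(j) = 3 + j/6 (U(j) = 3 - (-1)*j/6 = 3 + j/6)
k(K) = -7 (k(K) = 7*(-16 + 15) = 7*(-1) = -7)
5697/k(U(D)) = 5697/(-7) = 5697*(-1/7) = -5697/7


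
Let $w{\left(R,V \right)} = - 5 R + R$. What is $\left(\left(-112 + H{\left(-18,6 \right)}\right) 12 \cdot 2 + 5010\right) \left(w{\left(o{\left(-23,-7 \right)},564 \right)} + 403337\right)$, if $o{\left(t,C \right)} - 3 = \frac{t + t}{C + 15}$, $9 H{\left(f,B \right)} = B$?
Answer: $943027624$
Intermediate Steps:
$H{\left(f,B \right)} = \frac{B}{9}$
$o{\left(t,C \right)} = 3 + \frac{2 t}{15 + C}$ ($o{\left(t,C \right)} = 3 + \frac{t + t}{C + 15} = 3 + \frac{2 t}{15 + C}$)
$w{\left(R,V \right)} = - 4 R$
$\left(\left(-112 + H{\left(-18,6 \right)}\right) 12 \cdot 2 + 5010\right) \left(w{\left(o{\left(-23,-7 \right)},564 \right)} + 403337\right) = \left(\left(-112 + \frac{1}{9} \cdot 6\right) 12 \cdot 2 + 5010\right) \left(- 4 \frac{45 + 2 \left(-23\right) + 3 \left(-7\right)}{15 - 7} + 403337\right) = \left(\left(-112 + \frac{2}{3}\right) 24 + 5010\right) \left(- 4 \frac{45 - 46 - 21}{8} + 403337\right) = \left(\left(- \frac{334}{3}\right) 24 + 5010\right) \left(- 4 \cdot \frac{1}{8} \left(-22\right) + 403337\right) = \left(-2672 + 5010\right) \left(\left(-4\right) \left(- \frac{11}{4}\right) + 403337\right) = 2338 \left(11 + 403337\right) = 2338 \cdot 403348 = 943027624$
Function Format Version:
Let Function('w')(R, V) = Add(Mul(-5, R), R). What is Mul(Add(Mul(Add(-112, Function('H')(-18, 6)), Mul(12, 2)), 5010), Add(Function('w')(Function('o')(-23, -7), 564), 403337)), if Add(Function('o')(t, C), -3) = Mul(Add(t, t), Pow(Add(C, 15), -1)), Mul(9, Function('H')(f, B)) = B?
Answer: 943027624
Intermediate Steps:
Function('H')(f, B) = Mul(Rational(1, 9), B)
Function('o')(t, C) = Add(3, Mul(2, t, Pow(Add(15, C), -1))) (Function('o')(t, C) = Add(3, Mul(Add(t, t), Pow(Add(C, 15), -1))) = Add(3, Mul(Mul(2, t), Pow(Add(15, C), -1))) = Add(3, Mul(2, t, Pow(Add(15, C), -1))))
Function('w')(R, V) = Mul(-4, R)
Mul(Add(Mul(Add(-112, Function('H')(-18, 6)), Mul(12, 2)), 5010), Add(Function('w')(Function('o')(-23, -7), 564), 403337)) = Mul(Add(Mul(Add(-112, Mul(Rational(1, 9), 6)), Mul(12, 2)), 5010), Add(Mul(-4, Mul(Pow(Add(15, -7), -1), Add(45, Mul(2, -23), Mul(3, -7)))), 403337)) = Mul(Add(Mul(Add(-112, Rational(2, 3)), 24), 5010), Add(Mul(-4, Mul(Pow(8, -1), Add(45, -46, -21))), 403337)) = Mul(Add(Mul(Rational(-334, 3), 24), 5010), Add(Mul(-4, Mul(Rational(1, 8), -22)), 403337)) = Mul(Add(-2672, 5010), Add(Mul(-4, Rational(-11, 4)), 403337)) = Mul(2338, Add(11, 403337)) = Mul(2338, 403348) = 943027624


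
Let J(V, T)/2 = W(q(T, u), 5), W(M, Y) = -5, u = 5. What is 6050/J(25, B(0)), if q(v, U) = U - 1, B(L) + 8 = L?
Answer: -605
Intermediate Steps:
B(L) = -8 + L
q(v, U) = -1 + U
J(V, T) = -10 (J(V, T) = 2*(-5) = -10)
6050/J(25, B(0)) = 6050/(-10) = 6050*(-⅒) = -605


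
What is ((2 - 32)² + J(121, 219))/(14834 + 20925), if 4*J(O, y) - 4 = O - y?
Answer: 1753/71518 ≈ 0.024511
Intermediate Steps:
J(O, y) = 1 - y/4 + O/4 (J(O, y) = 1 + (O - y)/4 = 1 + (-y/4 + O/4) = 1 - y/4 + O/4)
((2 - 32)² + J(121, 219))/(14834 + 20925) = ((2 - 32)² + (1 - ¼*219 + (¼)*121))/(14834 + 20925) = ((-30)² + (1 - 219/4 + 121/4))/35759 = (900 - 47/2)*(1/35759) = (1753/2)*(1/35759) = 1753/71518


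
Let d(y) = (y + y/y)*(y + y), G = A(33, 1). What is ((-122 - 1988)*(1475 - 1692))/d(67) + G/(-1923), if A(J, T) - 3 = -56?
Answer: 440483473/8761188 ≈ 50.277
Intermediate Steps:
A(J, T) = -53 (A(J, T) = 3 - 56 = -53)
G = -53
d(y) = 2*y*(1 + y) (d(y) = (y + 1)*(2*y) = (1 + y)*(2*y) = 2*y*(1 + y))
((-122 - 1988)*(1475 - 1692))/d(67) + G/(-1923) = ((-122 - 1988)*(1475 - 1692))/((2*67*(1 + 67))) - 53/(-1923) = (-2110*(-217))/((2*67*68)) - 53*(-1/1923) = 457870/9112 + 53/1923 = 457870*(1/9112) + 53/1923 = 228935/4556 + 53/1923 = 440483473/8761188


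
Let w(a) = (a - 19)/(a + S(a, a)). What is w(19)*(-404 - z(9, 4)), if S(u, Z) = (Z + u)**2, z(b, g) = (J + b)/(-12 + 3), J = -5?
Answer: 0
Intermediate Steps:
z(b, g) = 5/9 - b/9 (z(b, g) = (-5 + b)/(-12 + 3) = (-5 + b)/(-9) = (-5 + b)*(-1/9) = 5/9 - b/9)
w(a) = (-19 + a)/(a + 4*a**2) (w(a) = (a - 19)/(a + (a + a)**2) = (-19 + a)/(a + (2*a)**2) = (-19 + a)/(a + 4*a**2))
w(19)*(-404 - z(9, 4)) = ((-19 + 19)/(19*(1 + 4*19)))*(-404 - (5/9 - 1/9*9)) = ((1/19)*0/(1 + 76))*(-404 - (5/9 - 1)) = ((1/19)*0/77)*(-404 - 1*(-4/9)) = ((1/19)*(1/77)*0)*(-404 + 4/9) = 0*(-3632/9) = 0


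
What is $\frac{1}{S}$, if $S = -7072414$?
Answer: $- \frac{1}{7072414} \approx -1.4139 \cdot 10^{-7}$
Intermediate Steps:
$\frac{1}{S} = \frac{1}{-7072414} = - \frac{1}{7072414}$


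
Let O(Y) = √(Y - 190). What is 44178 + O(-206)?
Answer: 44178 + 6*I*√11 ≈ 44178.0 + 19.9*I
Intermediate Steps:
O(Y) = √(-190 + Y)
44178 + O(-206) = 44178 + √(-190 - 206) = 44178 + √(-396) = 44178 + 6*I*√11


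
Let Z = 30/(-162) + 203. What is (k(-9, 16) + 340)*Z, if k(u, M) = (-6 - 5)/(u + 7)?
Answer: 1891958/27 ≈ 70073.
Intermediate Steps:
Z = 5476/27 (Z = 30*(-1/162) + 203 = -5/27 + 203 = 5476/27 ≈ 202.81)
k(u, M) = -11/(7 + u)
(k(-9, 16) + 340)*Z = (-11/(7 - 9) + 340)*(5476/27) = (-11/(-2) + 340)*(5476/27) = (-11*(-½) + 340)*(5476/27) = (11/2 + 340)*(5476/27) = (691/2)*(5476/27) = 1891958/27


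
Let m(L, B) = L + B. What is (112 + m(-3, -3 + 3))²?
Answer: 11881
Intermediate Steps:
m(L, B) = B + L
(112 + m(-3, -3 + 3))² = (112 + ((-3 + 3) - 3))² = (112 + (0 - 3))² = (112 - 3)² = 109² = 11881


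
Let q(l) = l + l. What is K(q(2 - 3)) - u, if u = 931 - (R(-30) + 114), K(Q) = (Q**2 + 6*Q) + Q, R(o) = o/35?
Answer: -5795/7 ≈ -827.86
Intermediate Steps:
R(o) = o/35 (R(o) = o*(1/35) = o/35)
q(l) = 2*l
K(Q) = Q**2 + 7*Q
u = 5725/7 (u = 931 - ((1/35)*(-30) + 114) = 931 - (-6/7 + 114) = 931 - 1*792/7 = 931 - 792/7 = 5725/7 ≈ 817.86)
K(q(2 - 3)) - u = (2*(2 - 3))*(7 + 2*(2 - 3)) - 1*5725/7 = (2*(-1))*(7 + 2*(-1)) - 5725/7 = -2*(7 - 2) - 5725/7 = -2*5 - 5725/7 = -10 - 5725/7 = -5795/7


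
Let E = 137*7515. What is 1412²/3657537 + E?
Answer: 3765637499779/3657537 ≈ 1.0296e+6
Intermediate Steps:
E = 1029555
1412²/3657537 + E = 1412²/3657537 + 1029555 = 1993744*(1/3657537) + 1029555 = 1993744/3657537 + 1029555 = 3765637499779/3657537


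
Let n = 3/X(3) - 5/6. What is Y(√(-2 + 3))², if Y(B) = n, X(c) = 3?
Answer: 1/36 ≈ 0.027778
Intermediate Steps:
n = ⅙ (n = 3/3 - 5/6 = 3*(⅓) - 5*⅙ = 1 - ⅚ = ⅙ ≈ 0.16667)
Y(B) = ⅙
Y(√(-2 + 3))² = (⅙)² = 1/36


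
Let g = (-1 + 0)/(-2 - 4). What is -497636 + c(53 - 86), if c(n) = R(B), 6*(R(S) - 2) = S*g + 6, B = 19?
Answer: -17914769/36 ≈ -4.9763e+5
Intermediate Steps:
g = ⅙ (g = -1/(-6) = -1*(-⅙) = ⅙ ≈ 0.16667)
R(S) = 3 + S/36 (R(S) = 2 + (S*(⅙) + 6)/6 = 2 + (S/6 + 6)/6 = 2 + (6 + S/6)/6 = 2 + (1 + S/36) = 3 + S/36)
c(n) = 127/36 (c(n) = 3 + (1/36)*19 = 3 + 19/36 = 127/36)
-497636 + c(53 - 86) = -497636 + 127/36 = -17914769/36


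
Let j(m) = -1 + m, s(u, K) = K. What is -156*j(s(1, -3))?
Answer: 624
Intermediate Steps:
-156*j(s(1, -3)) = -156*(-1 - 3) = -156*(-4) = 624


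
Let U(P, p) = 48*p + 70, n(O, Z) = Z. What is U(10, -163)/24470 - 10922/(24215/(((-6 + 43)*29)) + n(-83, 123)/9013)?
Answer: -22296242423166/46067258705 ≈ -483.99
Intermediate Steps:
U(P, p) = 70 + 48*p
U(10, -163)/24470 - 10922/(24215/(((-6 + 43)*29)) + n(-83, 123)/9013) = (70 + 48*(-163))/24470 - 10922/(24215/(((-6 + 43)*29)) + 123/9013) = (70 - 7824)*(1/24470) - 10922/(24215/((37*29)) + 123*(1/9013)) = -7754*1/24470 - 10922/(24215/1073 + 123/9013) = -3877/12235 - 10922/(24215*(1/1073) + 123/9013) = -3877/12235 - 10922/(835/37 + 123/9013) = -3877/12235 - 10922/7530406/333481 = -3877/12235 - 10922*333481/7530406 = -3877/12235 - 1821139741/3765203 = -22296242423166/46067258705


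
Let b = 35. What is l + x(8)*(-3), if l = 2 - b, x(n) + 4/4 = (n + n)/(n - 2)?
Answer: -38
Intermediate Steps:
x(n) = -1 + 2*n/(-2 + n) (x(n) = -1 + (n + n)/(n - 2) = -1 + (2*n)/(-2 + n) = -1 + 2*n/(-2 + n))
l = -33 (l = 2 - 1*35 = 2 - 35 = -33)
l + x(8)*(-3) = -33 + ((2 + 8)/(-2 + 8))*(-3) = -33 + (10/6)*(-3) = -33 + ((⅙)*10)*(-3) = -33 + (5/3)*(-3) = -33 - 5 = -38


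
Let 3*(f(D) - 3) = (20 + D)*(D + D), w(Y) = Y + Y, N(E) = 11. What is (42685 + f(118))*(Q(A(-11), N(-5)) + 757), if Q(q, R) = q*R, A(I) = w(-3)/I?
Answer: 40854072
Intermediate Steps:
w(Y) = 2*Y
A(I) = -6/I (A(I) = (2*(-3))/I = -6/I)
Q(q, R) = R*q
f(D) = 3 + 2*D*(20 + D)/3 (f(D) = 3 + ((20 + D)*(D + D))/3 = 3 + ((20 + D)*(2*D))/3 = 3 + (2*D*(20 + D))/3 = 3 + 2*D*(20 + D)/3)
(42685 + f(118))*(Q(A(-11), N(-5)) + 757) = (42685 + (3 + (2/3)*118**2 + (40/3)*118))*(11*(-6/(-11)) + 757) = (42685 + (3 + (2/3)*13924 + 4720/3))*(11*(-6*(-1/11)) + 757) = (42685 + (3 + 27848/3 + 4720/3))*(11*(6/11) + 757) = (42685 + 10859)*(6 + 757) = 53544*763 = 40854072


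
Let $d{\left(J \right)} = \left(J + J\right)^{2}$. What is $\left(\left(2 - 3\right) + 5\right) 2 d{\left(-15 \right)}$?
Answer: $7200$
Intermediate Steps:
$d{\left(J \right)} = 4 J^{2}$ ($d{\left(J \right)} = \left(2 J\right)^{2} = 4 J^{2}$)
$\left(\left(2 - 3\right) + 5\right) 2 d{\left(-15 \right)} = \left(\left(2 - 3\right) + 5\right) 2 \cdot 4 \left(-15\right)^{2} = \left(-1 + 5\right) 2 \cdot 4 \cdot 225 = 4 \cdot 2 \cdot 900 = 8 \cdot 900 = 7200$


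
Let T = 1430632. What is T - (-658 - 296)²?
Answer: 520516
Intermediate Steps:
T - (-658 - 296)² = 1430632 - (-658 - 296)² = 1430632 - 1*(-954)² = 1430632 - 1*910116 = 1430632 - 910116 = 520516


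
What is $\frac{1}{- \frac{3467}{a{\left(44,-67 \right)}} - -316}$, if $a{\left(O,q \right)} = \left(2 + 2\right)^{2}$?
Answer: $\frac{16}{1589} \approx 0.010069$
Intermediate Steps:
$a{\left(O,q \right)} = 16$ ($a{\left(O,q \right)} = 4^{2} = 16$)
$\frac{1}{- \frac{3467}{a{\left(44,-67 \right)}} - -316} = \frac{1}{- \frac{3467}{16} - -316} = \frac{1}{\left(-3467\right) \frac{1}{16} + 316} = \frac{1}{- \frac{3467}{16} + 316} = \frac{1}{\frac{1589}{16}} = \frac{16}{1589}$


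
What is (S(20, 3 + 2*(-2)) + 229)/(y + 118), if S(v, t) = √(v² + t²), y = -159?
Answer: -229/41 - √401/41 ≈ -6.0738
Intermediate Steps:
S(v, t) = √(t² + v²)
(S(20, 3 + 2*(-2)) + 229)/(y + 118) = (√((3 + 2*(-2))² + 20²) + 229)/(-159 + 118) = (√((3 - 4)² + 400) + 229)/(-41) = (√((-1)² + 400) + 229)*(-1/41) = (√(1 + 400) + 229)*(-1/41) = (√401 + 229)*(-1/41) = (229 + √401)*(-1/41) = -229/41 - √401/41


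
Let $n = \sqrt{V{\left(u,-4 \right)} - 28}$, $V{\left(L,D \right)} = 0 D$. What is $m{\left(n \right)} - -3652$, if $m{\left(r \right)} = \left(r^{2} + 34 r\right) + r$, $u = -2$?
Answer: $3624 + 70 i \sqrt{7} \approx 3624.0 + 185.2 i$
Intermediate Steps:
$V{\left(L,D \right)} = 0$
$n = 2 i \sqrt{7}$ ($n = \sqrt{0 - 28} = \sqrt{-28} = 2 i \sqrt{7} \approx 5.2915 i$)
$m{\left(r \right)} = r^{2} + 35 r$
$m{\left(n \right)} - -3652 = 2 i \sqrt{7} \left(35 + 2 i \sqrt{7}\right) - -3652 = 2 i \sqrt{7} \left(35 + 2 i \sqrt{7}\right) + 3652 = 3652 + 2 i \sqrt{7} \left(35 + 2 i \sqrt{7}\right)$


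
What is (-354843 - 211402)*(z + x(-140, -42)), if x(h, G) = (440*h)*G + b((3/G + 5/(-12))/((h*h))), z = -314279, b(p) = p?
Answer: -423793288329022391/329280 ≈ -1.2870e+12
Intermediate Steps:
x(h, G) = (-5/12 + 3/G)/h² + 440*G*h (x(h, G) = (440*h)*G + (3/G + 5/(-12))/((h*h)) = 440*G*h + (3/G + 5*(-1/12))/(h²) = 440*G*h + (3/G - 5/12)/h² = 440*G*h + (-5/12 + 3/G)/h² = (-5/12 + 3/G)/h² + 440*G*h)
(-354843 - 211402)*(z + x(-140, -42)) = (-354843 - 211402)*(-314279 + (-5/12/(-140)² + 3/(-42*(-140)²) + 440*(-42)*(-140))) = -566245*(-314279 + (-5/12*1/19600 + 3*(-1/42)*(1/19600) + 2587200)) = -566245*(-314279 + (-1/47040 - 1/274400 + 2587200)) = -566245*(-314279 + 4259566079959/1646400) = -566245*3742137134359/1646400 = -423793288329022391/329280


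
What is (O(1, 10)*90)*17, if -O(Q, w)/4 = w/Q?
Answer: -61200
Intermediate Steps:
O(Q, w) = -4*w/Q
(O(1, 10)*90)*17 = (-4*10/1*90)*17 = (-4*10*1*90)*17 = -40*90*17 = -3600*17 = -61200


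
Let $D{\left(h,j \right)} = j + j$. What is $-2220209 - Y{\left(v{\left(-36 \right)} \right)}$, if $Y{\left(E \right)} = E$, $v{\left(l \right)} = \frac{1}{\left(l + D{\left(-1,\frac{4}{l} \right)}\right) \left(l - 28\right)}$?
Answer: $- \frac{46322440585}{20864} \approx -2.2202 \cdot 10^{6}$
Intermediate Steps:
$D{\left(h,j \right)} = 2 j$
$v{\left(l \right)} = \frac{1}{\left(-28 + l\right) \left(l + \frac{8}{l}\right)}$ ($v{\left(l \right)} = \frac{1}{\left(l + 2 \frac{4}{l}\right) \left(l - 28\right)} = \frac{1}{\left(l + \frac{8}{l}\right) \left(-28 + l\right)} = \frac{1}{\left(-28 + l\right) \left(l + \frac{8}{l}\right)}$)
$-2220209 - Y{\left(v{\left(-36 \right)} \right)} = -2220209 - - \frac{36}{-224 - 36 \left(8 + \left(-36\right)^{2} - -1008\right)} = -2220209 - - \frac{36}{-224 - 36 \left(8 + 1296 + 1008\right)} = -2220209 - - \frac{36}{-224 - 83232} = -2220209 - - \frac{36}{-83456} = -2220209 - \left(-36\right) \left(- \frac{1}{83456}\right) = -2220209 - \frac{9}{20864} = - \frac{46322440585}{20864}$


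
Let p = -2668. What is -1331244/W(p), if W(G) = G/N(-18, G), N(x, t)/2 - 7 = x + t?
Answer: -1783201338/667 ≈ -2.6735e+6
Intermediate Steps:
N(x, t) = 14 + 2*t + 2*x (N(x, t) = 14 + 2*(x + t) = 14 + 2*(t + x) = 14 + (2*t + 2*x) = 14 + 2*t + 2*x)
W(G) = G/(-22 + 2*G) (W(G) = G/(14 + 2*G + 2*(-18)) = G/(14 + 2*G - 36) = G/(-22 + 2*G))
-1331244/W(p) = -1331244/((1/2)*(-2668)/(-11 - 2668)) = -1331244/((1/2)*(-2668)/(-2679)) = -1331244/((1/2)*(-2668)*(-1/2679)) = -1331244/1334/2679 = -1331244*2679/1334 = -1783201338/667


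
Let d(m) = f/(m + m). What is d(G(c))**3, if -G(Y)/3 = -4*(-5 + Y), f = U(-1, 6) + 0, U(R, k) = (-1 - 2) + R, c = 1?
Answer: 1/13824 ≈ 7.2338e-5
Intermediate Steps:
U(R, k) = -3 + R
f = -4 (f = (-3 - 1) + 0 = -4 + 0 = -4)
G(Y) = -60 + 12*Y (G(Y) = -(-12)*(-5 + Y) = -3*(20 - 4*Y) = -60 + 12*Y)
d(m) = -2/m (d(m) = -4/(m + m) = -4*1/(2*m) = -2/m)
d(G(c))**3 = (-2/(-60 + 12*1))**3 = (-2/(-60 + 12))**3 = (-2/(-48))**3 = (-2*(-1/48))**3 = (1/24)**3 = 1/13824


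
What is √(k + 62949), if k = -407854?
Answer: I*√344905 ≈ 587.29*I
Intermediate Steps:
√(k + 62949) = √(-407854 + 62949) = √(-344905) = I*√344905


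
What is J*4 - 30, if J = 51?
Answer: 174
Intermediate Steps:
J*4 - 30 = 51*4 - 30 = 204 - 30 = 174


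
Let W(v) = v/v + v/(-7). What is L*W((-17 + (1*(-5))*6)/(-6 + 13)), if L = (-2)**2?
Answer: 384/49 ≈ 7.8367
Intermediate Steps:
W(v) = 1 - v/7 (W(v) = 1 + v*(-1/7) = 1 - v/7)
L = 4
L*W((-17 + (1*(-5))*6)/(-6 + 13)) = 4*(1 - (-17 + (1*(-5))*6)/(7*(-6 + 13))) = 4*(1 - (-17 - 5*6)/(7*7)) = 4*(1 - (-17 - 30)/(7*7)) = 4*(1 - (-47)/(7*7)) = 4*(1 - 1/7*(-47/7)) = 4*(1 + 47/49) = 4*(96/49) = 384/49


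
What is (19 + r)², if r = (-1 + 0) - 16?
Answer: 4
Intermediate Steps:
r = -17 (r = -1 - 16 = -17)
(19 + r)² = (19 - 17)² = 2² = 4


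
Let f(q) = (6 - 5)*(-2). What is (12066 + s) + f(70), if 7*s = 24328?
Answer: 108776/7 ≈ 15539.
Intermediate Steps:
s = 24328/7 (s = (⅐)*24328 = 24328/7 ≈ 3475.4)
f(q) = -2 (f(q) = 1*(-2) = -2)
(12066 + s) + f(70) = (12066 + 24328/7) - 2 = 108790/7 - 2 = 108776/7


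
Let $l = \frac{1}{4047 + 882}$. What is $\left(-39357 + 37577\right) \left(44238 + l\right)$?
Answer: $- \frac{388127403340}{4929} \approx -7.8744 \cdot 10^{7}$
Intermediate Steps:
$l = \frac{1}{4929} \approx 0.00020288$
$\left(-39357 + 37577\right) \left(44238 + l\right) = \left(-39357 + 37577\right) \left(44238 + \frac{1}{4929}\right) = \left(-1780\right) \frac{218049103}{4929} = - \frac{388127403340}{4929}$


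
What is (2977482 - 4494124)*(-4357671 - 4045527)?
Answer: 12744643021116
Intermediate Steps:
(2977482 - 4494124)*(-4357671 - 4045527) = -1516642*(-8403198) = 12744643021116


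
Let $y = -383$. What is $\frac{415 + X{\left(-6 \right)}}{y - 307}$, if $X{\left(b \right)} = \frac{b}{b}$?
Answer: $- \frac{208}{345} \approx -0.6029$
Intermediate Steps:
$X{\left(b \right)} = 1$
$\frac{415 + X{\left(-6 \right)}}{y - 307} = \frac{415 + 1}{-383 - 307} = \frac{416}{-690} = 416 \left(- \frac{1}{690}\right) = - \frac{208}{345}$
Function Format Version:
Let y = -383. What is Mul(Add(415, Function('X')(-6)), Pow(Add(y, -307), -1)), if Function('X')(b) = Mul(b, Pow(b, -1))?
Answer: Rational(-208, 345) ≈ -0.60290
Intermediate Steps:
Function('X')(b) = 1
Mul(Add(415, Function('X')(-6)), Pow(Add(y, -307), -1)) = Mul(Add(415, 1), Pow(Add(-383, -307), -1)) = Mul(416, Pow(-690, -1)) = Mul(416, Rational(-1, 690)) = Rational(-208, 345)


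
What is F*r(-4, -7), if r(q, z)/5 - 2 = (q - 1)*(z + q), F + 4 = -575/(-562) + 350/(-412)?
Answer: -31562895/28943 ≈ -1090.5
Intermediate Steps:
F = -110747/28943 (F = -4 + (-575/(-562) + 350/(-412)) = -4 + (-575*(-1/562) + 350*(-1/412)) = -4 + (575/562 - 175/206) = -4 + 5025/28943 = -110747/28943 ≈ -3.8264)
r(q, z) = 10 + 5*(-1 + q)*(q + z) (r(q, z) = 10 + 5*((q - 1)*(z + q)) = 10 + 5*((-1 + q)*(q + z)) = 10 + 5*(-1 + q)*(q + z))
F*r(-4, -7) = -110747*(10 - 5*(-4) - 5*(-7) + 5*(-4)² + 5*(-4)*(-7))/28943 = -110747*(10 + 20 + 35 + 5*16 + 140)/28943 = -110747*(10 + 20 + 35 + 80 + 140)/28943 = -110747/28943*285 = -31562895/28943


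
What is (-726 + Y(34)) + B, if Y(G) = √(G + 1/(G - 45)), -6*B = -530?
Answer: -1913/3 + √4103/11 ≈ -631.84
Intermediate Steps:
B = 265/3 (B = -⅙*(-530) = 265/3 ≈ 88.333)
Y(G) = √(G + 1/(-45 + G))
(-726 + Y(34)) + B = (-726 + √((1 + 34*(-45 + 34))/(-45 + 34))) + 265/3 = (-726 + √((1 + 34*(-11))/(-11))) + 265/3 = (-726 + √(-(1 - 374)/11)) + 265/3 = (-726 + √(-1/11*(-373))) + 265/3 = (-726 + √(373/11)) + 265/3 = (-726 + √4103/11) + 265/3 = -1913/3 + √4103/11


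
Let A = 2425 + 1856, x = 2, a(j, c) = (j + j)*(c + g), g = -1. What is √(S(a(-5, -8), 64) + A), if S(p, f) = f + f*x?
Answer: 3*√497 ≈ 66.880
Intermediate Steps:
a(j, c) = 2*j*(-1 + c) (a(j, c) = (j + j)*(c - 1) = (2*j)*(-1 + c) = 2*j*(-1 + c))
A = 4281
S(p, f) = 3*f (S(p, f) = f + f*2 = f + 2*f = 3*f)
√(S(a(-5, -8), 64) + A) = √(3*64 + 4281) = √(192 + 4281) = √4473 = 3*√497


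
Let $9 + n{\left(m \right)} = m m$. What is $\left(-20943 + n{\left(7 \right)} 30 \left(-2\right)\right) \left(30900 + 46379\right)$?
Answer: $-1803923697$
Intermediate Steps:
$n{\left(m \right)} = -9 + m^{2}$ ($n{\left(m \right)} = -9 + m m = -9 + m^{2}$)
$\left(-20943 + n{\left(7 \right)} 30 \left(-2\right)\right) \left(30900 + 46379\right) = \left(-20943 + \left(-9 + 7^{2}\right) 30 \left(-2\right)\right) \left(30900 + 46379\right) = \left(-20943 + \left(-9 + 49\right) 30 \left(-2\right)\right) 77279 = \left(-20943 + 40 \cdot 30 \left(-2\right)\right) 77279 = \left(-20943 + 1200 \left(-2\right)\right) 77279 = \left(-20943 - 2400\right) 77279 = \left(-23343\right) 77279 = -1803923697$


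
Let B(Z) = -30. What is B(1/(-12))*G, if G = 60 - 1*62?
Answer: 60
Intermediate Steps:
G = -2 (G = 60 - 62 = -2)
B(1/(-12))*G = -30*(-2) = 60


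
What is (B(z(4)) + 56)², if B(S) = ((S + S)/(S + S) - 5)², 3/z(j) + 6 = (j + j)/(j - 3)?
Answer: 5184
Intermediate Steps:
z(j) = 3/(-6 + 2*j/(-3 + j)) (z(j) = 3/(-6 + (j + j)/(j - 3)) = 3/(-6 + (2*j)/(-3 + j)) = 3/(-6 + 2*j/(-3 + j)))
B(S) = 16 (B(S) = ((2*S)/((2*S)) - 5)² = ((2*S)*(1/(2*S)) - 5)² = (1 - 5)² = (-4)² = 16)
(B(z(4)) + 56)² = (16 + 56)² = 72² = 5184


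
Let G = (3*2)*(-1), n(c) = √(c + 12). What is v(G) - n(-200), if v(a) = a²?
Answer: 36 - 2*I*√47 ≈ 36.0 - 13.711*I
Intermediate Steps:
n(c) = √(12 + c)
G = -6 (G = 6*(-1) = -6)
v(G) - n(-200) = (-6)² - √(12 - 200) = 36 - √(-188) = 36 - 2*I*√47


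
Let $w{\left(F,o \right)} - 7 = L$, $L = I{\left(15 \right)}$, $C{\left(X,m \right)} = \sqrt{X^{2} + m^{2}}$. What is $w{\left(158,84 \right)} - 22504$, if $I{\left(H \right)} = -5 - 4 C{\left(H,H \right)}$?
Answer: $-22502 - 60 \sqrt{2} \approx -22587.0$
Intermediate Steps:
$I{\left(H \right)} = -5 - 4 \sqrt{2} \sqrt{H^{2}}$ ($I{\left(H \right)} = -5 - 4 \sqrt{H^{2} + H^{2}} = -5 - 4 \sqrt{2 H^{2}} = -5 - 4 \sqrt{2} \sqrt{H^{2}}$)
$L = -5 - 60 \sqrt{2}$ ($L = -5 - 4 \sqrt{2} \sqrt{15^{2}} = -5 - 4 \sqrt{2} \sqrt{225} = -5 - 4 \sqrt{2} \cdot 15 = -5 - 60 \sqrt{2} \approx -89.853$)
$w{\left(F,o \right)} = 2 - 60 \sqrt{2}$ ($w{\left(F,o \right)} = 7 - \left(5 + 60 \sqrt{2}\right) = 2 - 60 \sqrt{2}$)
$w{\left(158,84 \right)} - 22504 = \left(2 - 60 \sqrt{2}\right) - 22504 = -22502 - 60 \sqrt{2}$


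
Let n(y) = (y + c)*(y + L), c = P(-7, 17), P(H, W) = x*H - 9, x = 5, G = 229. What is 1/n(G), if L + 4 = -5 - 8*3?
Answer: 1/36260 ≈ 2.7579e-5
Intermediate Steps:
L = -33 (L = -4 + (-5 - 8*3) = -4 + (-5 - 24) = -4 - 29 = -33)
P(H, W) = -9 + 5*H (P(H, W) = 5*H - 9 = -9 + 5*H)
c = -44 (c = -9 + 5*(-7) = -9 - 35 = -44)
n(y) = (-44 + y)*(-33 + y) (n(y) = (y - 44)*(y - 33) = (-44 + y)*(-33 + y))
1/n(G) = 1/(1452 + 229² - 77*229) = 1/(1452 + 52441 - 17633) = 1/36260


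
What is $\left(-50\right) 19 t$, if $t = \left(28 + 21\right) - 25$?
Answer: $-22800$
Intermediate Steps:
$t = 24$ ($t = 49 - 25 = 24$)
$\left(-50\right) 19 t = \left(-50\right) 19 \cdot 24 = \left(-950\right) 24 = -22800$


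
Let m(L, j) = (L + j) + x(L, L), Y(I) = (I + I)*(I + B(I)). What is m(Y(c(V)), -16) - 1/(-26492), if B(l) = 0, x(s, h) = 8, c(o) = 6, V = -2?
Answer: 1695489/26492 ≈ 64.000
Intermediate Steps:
Y(I) = 2*I² (Y(I) = (I + I)*(I + 0) = (2*I)*I = 2*I²)
m(L, j) = 8 + L + j (m(L, j) = (L + j) + 8 = 8 + L + j)
m(Y(c(V)), -16) - 1/(-26492) = (8 + 2*6² - 16) - 1/(-26492) = (8 + 2*36 - 16) - 1*(-1/26492) = (8 + 72 - 16) + 1/26492 = 64 + 1/26492 = 1695489/26492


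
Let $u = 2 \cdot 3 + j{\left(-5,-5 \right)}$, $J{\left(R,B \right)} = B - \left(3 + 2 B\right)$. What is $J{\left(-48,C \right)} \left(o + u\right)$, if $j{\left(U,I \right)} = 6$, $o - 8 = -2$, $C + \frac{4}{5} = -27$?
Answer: $\frac{2232}{5} \approx 446.4$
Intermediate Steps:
$C = - \frac{139}{5}$ ($C = - \frac{4}{5} - 27 = - \frac{139}{5} \approx -27.8$)
$o = 6$ ($o = 8 - 2 = 6$)
$J{\left(R,B \right)} = -3 - B$
$u = 12$ ($u = 2 \cdot 3 + 6 = 6 + 6 = 12$)
$J{\left(-48,C \right)} \left(o + u\right) = \left(-3 - - \frac{139}{5}\right) \left(6 + 12\right) = \left(-3 + \frac{139}{5}\right) 18 = \frac{124}{5} \cdot 18 = \frac{2232}{5}$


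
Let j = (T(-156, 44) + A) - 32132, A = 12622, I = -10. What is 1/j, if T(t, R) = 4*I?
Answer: -1/19550 ≈ -5.1151e-5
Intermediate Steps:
T(t, R) = -40 (T(t, R) = 4*(-10) = -40)
j = -19550 (j = (-40 + 12622) - 32132 = 12582 - 32132 = -19550)
1/j = 1/(-19550) = -1/19550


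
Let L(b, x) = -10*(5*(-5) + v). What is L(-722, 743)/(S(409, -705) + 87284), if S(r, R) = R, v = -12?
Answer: 370/86579 ≈ 0.0042736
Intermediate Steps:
L(b, x) = 370 (L(b, x) = -10*(5*(-5) - 12) = -10*(-25 - 12) = -10*(-37) = 370)
L(-722, 743)/(S(409, -705) + 87284) = 370/(-705 + 87284) = 370/86579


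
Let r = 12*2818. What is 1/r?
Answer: 1/33816 ≈ 2.9572e-5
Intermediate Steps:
r = 33816
1/r = 1/33816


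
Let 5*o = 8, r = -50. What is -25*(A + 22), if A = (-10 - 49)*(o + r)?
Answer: -71940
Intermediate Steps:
o = 8/5 (o = (1/5)*8 = 8/5 ≈ 1.6000)
A = 14278/5 (A = (-10 - 49)*(8/5 - 50) = -59*(-242/5) = 14278/5 ≈ 2855.6)
-25*(A + 22) = -25*(14278/5 + 22) = -25*14388/5 = -71940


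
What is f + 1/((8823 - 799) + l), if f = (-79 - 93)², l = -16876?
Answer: 261877567/8852 ≈ 29584.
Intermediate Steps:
f = 29584 (f = (-172)² = 29584)
f + 1/((8823 - 799) + l) = 29584 + 1/((8823 - 799) - 16876) = 29584 + 1/(8024 - 16876) = 29584 + 1/(-8852) = 29584 - 1/8852 = 261877567/8852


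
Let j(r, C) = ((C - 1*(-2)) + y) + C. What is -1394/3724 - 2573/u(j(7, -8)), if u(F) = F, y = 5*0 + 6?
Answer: 2392675/7448 ≈ 321.25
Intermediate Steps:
y = 6 (y = 0 + 6 = 6)
j(r, C) = 8 + 2*C (j(r, C) = ((C - 1*(-2)) + 6) + C = ((C + 2) + 6) + C = ((2 + C) + 6) + C = (8 + C) + C = 8 + 2*C)
-1394/3724 - 2573/u(j(7, -8)) = -1394/3724 - 2573/(8 + 2*(-8)) = -1394*1/3724 - 2573/(8 - 16) = -697/1862 - 2573/(-8) = -697/1862 - 2573*(-1/8) = -697/1862 + 2573/8 = 2392675/7448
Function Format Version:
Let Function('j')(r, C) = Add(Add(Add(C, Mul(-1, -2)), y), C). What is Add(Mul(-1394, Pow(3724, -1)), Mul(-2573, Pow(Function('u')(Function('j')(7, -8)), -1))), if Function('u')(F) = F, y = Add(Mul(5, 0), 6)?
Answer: Rational(2392675, 7448) ≈ 321.25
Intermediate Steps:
y = 6 (y = Add(0, 6) = 6)
Function('j')(r, C) = Add(8, Mul(2, C)) (Function('j')(r, C) = Add(Add(Add(C, Mul(-1, -2)), 6), C) = Add(Add(Add(C, 2), 6), C) = Add(Add(Add(2, C), 6), C) = Add(Add(8, C), C) = Add(8, Mul(2, C)))
Add(Mul(-1394, Pow(3724, -1)), Mul(-2573, Pow(Function('u')(Function('j')(7, -8)), -1))) = Add(Mul(-1394, Pow(3724, -1)), Mul(-2573, Pow(Add(8, Mul(2, -8)), -1))) = Add(Mul(-1394, Rational(1, 3724)), Mul(-2573, Pow(Add(8, -16), -1))) = Add(Rational(-697, 1862), Mul(-2573, Pow(-8, -1))) = Add(Rational(-697, 1862), Mul(-2573, Rational(-1, 8))) = Add(Rational(-697, 1862), Rational(2573, 8)) = Rational(2392675, 7448)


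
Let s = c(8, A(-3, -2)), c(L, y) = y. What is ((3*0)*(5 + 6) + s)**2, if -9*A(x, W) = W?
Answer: 4/81 ≈ 0.049383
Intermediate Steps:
A(x, W) = -W/9
s = 2/9 (s = -1/9*(-2) = 2/9 ≈ 0.22222)
((3*0)*(5 + 6) + s)**2 = ((3*0)*(5 + 6) + 2/9)**2 = (0*11 + 2/9)**2 = (0 + 2/9)**2 = (2/9)**2 = 4/81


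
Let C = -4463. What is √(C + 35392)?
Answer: √30929 ≈ 175.87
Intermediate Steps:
√(C + 35392) = √(-4463 + 35392) = √30929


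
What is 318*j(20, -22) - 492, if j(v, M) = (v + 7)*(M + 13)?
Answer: -77766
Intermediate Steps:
j(v, M) = (7 + v)*(13 + M)
318*j(20, -22) - 492 = 318*(91 + 7*(-22) + 13*20 - 22*20) - 492 = 318*(91 - 154 + 260 - 440) - 492 = 318*(-243) - 492 = -77274 - 492 = -77766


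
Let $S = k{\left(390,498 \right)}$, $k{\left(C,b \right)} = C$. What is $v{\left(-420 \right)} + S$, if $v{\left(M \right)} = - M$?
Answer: $810$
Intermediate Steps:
$S = 390$
$v{\left(-420 \right)} + S = \left(-1\right) \left(-420\right) + 390 = 420 + 390 = 810$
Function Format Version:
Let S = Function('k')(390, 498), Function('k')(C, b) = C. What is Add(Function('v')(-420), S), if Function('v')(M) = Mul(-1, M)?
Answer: 810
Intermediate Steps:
S = 390
Add(Function('v')(-420), S) = Add(Mul(-1, -420), 390) = Add(420, 390) = 810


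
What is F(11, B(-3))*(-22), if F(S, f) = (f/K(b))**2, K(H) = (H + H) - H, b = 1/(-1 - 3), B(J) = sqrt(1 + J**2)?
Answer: -3520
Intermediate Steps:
b = -1/4 (b = 1/(-4) = -1/4 ≈ -0.25000)
K(H) = H (K(H) = 2*H - H = H)
F(S, f) = 16*f**2 (F(S, f) = (f/(-1/4))**2 = (f*(-4))**2 = (-4*f)**2 = 16*f**2)
F(11, B(-3))*(-22) = (16*(sqrt(1 + (-3)**2))**2)*(-22) = (16*(sqrt(1 + 9))**2)*(-22) = (16*(sqrt(10))**2)*(-22) = (16*10)*(-22) = 160*(-22) = -3520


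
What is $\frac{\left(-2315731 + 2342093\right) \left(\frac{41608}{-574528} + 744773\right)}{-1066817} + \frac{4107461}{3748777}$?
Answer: $- \frac{2642756831714550306783}{143605393350105572} \approx -18403.0$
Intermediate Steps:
$\frac{\left(-2315731 + 2342093\right) \left(\frac{41608}{-574528} + 744773\right)}{-1066817} + \frac{4107461}{3748777} = 26362 \left(41608 \left(- \frac{1}{574528}\right) + 744773\right) \left(- \frac{1}{1066817}\right) + 4107461 \cdot \frac{1}{3748777} = 26362 \left(- \frac{5201}{71816} + 744773\right) \left(- \frac{1}{1066817}\right) + \frac{4107461}{3748777} = 26362 \cdot \frac{53486612567}{71816} \left(- \frac{1}{1066817}\right) + \frac{4107461}{3748777} = \frac{705007040245627}{35908} \left(- \frac{1}{1066817}\right) + \frac{4107461}{3748777} = - \frac{705007040245627}{38307264836} + \frac{4107461}{3748777} = - \frac{2642756831714550306783}{143605393350105572}$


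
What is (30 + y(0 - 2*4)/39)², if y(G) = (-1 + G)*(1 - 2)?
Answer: 154449/169 ≈ 913.90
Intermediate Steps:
y(G) = 1 - G (y(G) = (-1 + G)*(-1) = 1 - G)
(30 + y(0 - 2*4)/39)² = (30 + (1 - (0 - 2*4))/39)² = (30 + (1 - (0 - 8))*(1/39))² = (30 + (1 - 1*(-8))*(1/39))² = (30 + (1 + 8)*(1/39))² = (30 + 9*(1/39))² = (30 + 3/13)² = (393/13)² = 154449/169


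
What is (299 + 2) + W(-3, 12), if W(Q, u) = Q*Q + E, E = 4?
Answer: 314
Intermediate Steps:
W(Q, u) = 4 + Q**2 (W(Q, u) = Q*Q + 4 = Q**2 + 4 = 4 + Q**2)
(299 + 2) + W(-3, 12) = (299 + 2) + (4 + (-3)**2) = 301 + (4 + 9) = 301 + 13 = 314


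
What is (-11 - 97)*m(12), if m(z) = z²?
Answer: -15552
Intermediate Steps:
(-11 - 97)*m(12) = (-11 - 97)*12² = -108*144 = -15552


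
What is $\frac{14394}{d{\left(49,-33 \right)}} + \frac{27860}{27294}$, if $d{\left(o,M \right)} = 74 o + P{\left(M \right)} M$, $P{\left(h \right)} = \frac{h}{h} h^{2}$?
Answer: $\frac{253657312}{440948217} \approx 0.57525$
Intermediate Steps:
$P{\left(h \right)} = h^{2}$ ($P{\left(h \right)} = 1 h^{2} = h^{2}$)
$d{\left(o,M \right)} = M^{3} + 74 o$ ($d{\left(o,M \right)} = 74 o + M^{2} M = 74 o + M^{3} = M^{3} + 74 o$)
$\frac{14394}{d{\left(49,-33 \right)}} + \frac{27860}{27294} = \frac{14394}{\left(-33\right)^{3} + 74 \cdot 49} + \frac{27860}{27294} = \frac{14394}{-35937 + 3626} + 27860 \cdot \frac{1}{27294} = \frac{14394}{-32311} + \frac{13930}{13647} = 14394 \left(- \frac{1}{32311}\right) + \frac{13930}{13647} = - \frac{14394}{32311} + \frac{13930}{13647} = \frac{253657312}{440948217}$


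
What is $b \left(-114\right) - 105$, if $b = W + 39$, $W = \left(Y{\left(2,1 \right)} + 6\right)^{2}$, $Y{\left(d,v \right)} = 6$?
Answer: $-20967$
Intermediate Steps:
$W = 144$ ($W = \left(6 + 6\right)^{2} = 12^{2} = 144$)
$b = 183$ ($b = 144 + 39 = 183$)
$b \left(-114\right) - 105 = 183 \left(-114\right) - 105 = -20862 - 105 = -20967$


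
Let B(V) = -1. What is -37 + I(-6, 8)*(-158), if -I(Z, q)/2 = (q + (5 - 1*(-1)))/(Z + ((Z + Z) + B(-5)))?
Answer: -5127/19 ≈ -269.84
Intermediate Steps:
I(Z, q) = -2*(6 + q)/(-1 + 3*Z) (I(Z, q) = -2*(q + (5 - 1*(-1)))/(Z + ((Z + Z) - 1)) = -2*(q + (5 + 1))/(Z + (2*Z - 1)) = -2*(q + 6)/(Z + (-1 + 2*Z)) = -2*(6 + q)/(-1 + 3*Z))
-37 + I(-6, 8)*(-158) = -37 + (2*(-6 - 1*8)/(-1 + 3*(-6)))*(-158) = -37 + (2*(-6 - 8)/(-1 - 18))*(-158) = -37 + (2*(-14)/(-19))*(-158) = -37 + (2*(-1/19)*(-14))*(-158) = -37 + (28/19)*(-158) = -37 - 4424/19 = -5127/19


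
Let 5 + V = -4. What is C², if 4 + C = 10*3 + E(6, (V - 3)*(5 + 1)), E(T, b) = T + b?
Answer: 1600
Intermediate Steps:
V = -9 (V = -5 - 4 = -9)
C = -40 (C = -4 + (10*3 + (6 + (-9 - 3)*(5 + 1))) = -4 + (30 + (6 - 12*6)) = -4 + (30 + (6 - 72)) = -4 + (30 - 66) = -4 - 36 = -40)
C² = (-40)² = 1600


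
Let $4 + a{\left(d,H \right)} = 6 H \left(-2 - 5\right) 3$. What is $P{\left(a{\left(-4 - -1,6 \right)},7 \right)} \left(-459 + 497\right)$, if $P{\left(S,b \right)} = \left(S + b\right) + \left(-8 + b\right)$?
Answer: $-28652$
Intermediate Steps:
$a{\left(d,H \right)} = -4 - 126 H$ ($a{\left(d,H \right)} = -4 + 6 H \left(-2 - 5\right) 3 = -4 + 6 H \left(-7\right) 3 = -4 + 6 \left(- 7 H\right) 3 = -4 + - 42 H 3 = -4 - 126 H$)
$P{\left(S,b \right)} = -8 + S + 2 b$
$P{\left(a{\left(-4 - -1,6 \right)},7 \right)} \left(-459 + 497\right) = \left(-8 - 760 + 2 \cdot 7\right) \left(-459 + 497\right) = \left(-8 - 760 + 14\right) 38 = \left(-754\right) 38 = -28652$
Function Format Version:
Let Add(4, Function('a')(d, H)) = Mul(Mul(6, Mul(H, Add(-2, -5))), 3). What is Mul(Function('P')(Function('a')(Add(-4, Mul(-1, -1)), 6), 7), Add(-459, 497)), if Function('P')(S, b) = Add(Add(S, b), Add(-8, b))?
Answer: -28652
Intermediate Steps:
Function('a')(d, H) = Add(-4, Mul(-126, H)) (Function('a')(d, H) = Add(-4, Mul(Mul(6, Mul(H, Add(-2, -5))), 3)) = Add(-4, Mul(Mul(6, Mul(H, -7)), 3)) = Add(-4, Mul(Mul(6, Mul(-7, H)), 3)) = Add(-4, Mul(Mul(-42, H), 3)) = Add(-4, Mul(-126, H)))
Function('P')(S, b) = Add(-8, S, Mul(2, b))
Mul(Function('P')(Function('a')(Add(-4, Mul(-1, -1)), 6), 7), Add(-459, 497)) = Mul(Add(-8, Add(-4, Mul(-126, 6)), Mul(2, 7)), Add(-459, 497)) = Mul(Add(-8, Add(-4, -756), 14), 38) = Mul(Add(-8, -760, 14), 38) = Mul(-754, 38) = -28652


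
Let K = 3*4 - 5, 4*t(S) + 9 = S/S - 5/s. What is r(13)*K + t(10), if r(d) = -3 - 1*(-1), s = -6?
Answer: -379/24 ≈ -15.792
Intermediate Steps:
t(S) = -43/24 (t(S) = -9/4 + (S/S - 5/(-6))/4 = -9/4 + (1 - 5*(-⅙))/4 = -9/4 + (1 + ⅚)/4 = -9/4 + (¼)*(11/6) = -9/4 + 11/24 = -43/24)
r(d) = -2 (r(d) = -3 + 1 = -2)
K = 7 (K = 12 - 5 = 7)
r(13)*K + t(10) = -2*7 - 43/24 = -14 - 43/24 = -379/24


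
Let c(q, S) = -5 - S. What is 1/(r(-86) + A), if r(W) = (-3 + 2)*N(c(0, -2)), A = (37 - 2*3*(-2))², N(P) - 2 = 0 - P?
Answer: 1/2396 ≈ 0.00041736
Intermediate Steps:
N(P) = 2 - P (N(P) = 2 + (0 - P) = 2 - P)
A = 2401 (A = (37 - 6*(-2))² = (37 + 12)² = 49² = 2401)
r(W) = -5 (r(W) = (-3 + 2)*(2 - (-5 - 1*(-2))) = -(2 - (-5 + 2)) = -(2 - 1*(-3)) = -(2 + 3) = -1*5 = -5)
1/(r(-86) + A) = 1/(-5 + 2401) = 1/2396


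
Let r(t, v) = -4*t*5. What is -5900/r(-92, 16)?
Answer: -295/92 ≈ -3.2065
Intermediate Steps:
r(t, v) = -20*t
-5900/r(-92, 16) = -5900/((-20*(-92))) = -5900/1840 = -5900*1/1840 = -295/92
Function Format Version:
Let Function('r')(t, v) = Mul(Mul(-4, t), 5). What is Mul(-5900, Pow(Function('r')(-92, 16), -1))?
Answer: Rational(-295, 92) ≈ -3.2065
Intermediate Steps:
Function('r')(t, v) = Mul(-20, t)
Mul(-5900, Pow(Function('r')(-92, 16), -1)) = Mul(-5900, Pow(Mul(-20, -92), -1)) = Mul(-5900, Pow(1840, -1)) = Mul(-5900, Rational(1, 1840)) = Rational(-295, 92)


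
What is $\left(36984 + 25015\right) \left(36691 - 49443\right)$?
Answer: $-790611248$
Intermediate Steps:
$\left(36984 + 25015\right) \left(36691 - 49443\right) = 61999 \left(-12752\right) = -790611248$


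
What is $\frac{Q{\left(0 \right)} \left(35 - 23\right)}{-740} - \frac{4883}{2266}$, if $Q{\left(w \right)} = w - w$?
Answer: $- \frac{4883}{2266} \approx -2.1549$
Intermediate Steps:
$Q{\left(w \right)} = 0$
$\frac{Q{\left(0 \right)} \left(35 - 23\right)}{-740} - \frac{4883}{2266} = \frac{0 \left(35 - 23\right)}{-740} - \frac{4883}{2266} = 0 \cdot 12 \left(- \frac{1}{740}\right) - \frac{4883}{2266} = 0 \left(- \frac{1}{740}\right) - \frac{4883}{2266} = 0 - \frac{4883}{2266} = - \frac{4883}{2266}$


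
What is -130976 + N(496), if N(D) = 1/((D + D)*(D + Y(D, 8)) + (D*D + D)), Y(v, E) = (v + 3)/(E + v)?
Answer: -6102191224385/46590148 ≈ -1.3098e+5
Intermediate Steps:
Y(v, E) = (3 + v)/(E + v)
N(D) = 1/(D + D**2 + 2*D*(D + (3 + D)/(8 + D))) (N(D) = 1/((D + D)*(D + (3 + D)/(8 + D)) + (D*D + D)) = 1/((2*D)*(D + (3 + D)/(8 + D)) + (D**2 + D)) = 1/(2*D*(D + (3 + D)/(8 + D)) + (D + D**2)) = 1/(D + D**2 + 2*D*(D + (3 + D)/(8 + D))))
-130976 + N(496) = -130976 + (8 + 496)/(496*(14 + 3*496**2 + 27*496)) = -130976 + (1/496)*504/(14 + 3*246016 + 13392) = -130976 + (1/496)*504/(14 + 738048 + 13392) = -130976 + (1/496)*504/751454 = -130976 + (1/496)*(1/751454)*504 = -130976 + 63/46590148 = -6102191224385/46590148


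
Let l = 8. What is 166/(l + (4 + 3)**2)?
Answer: 166/57 ≈ 2.9123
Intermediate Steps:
166/(l + (4 + 3)**2) = 166/(8 + (4 + 3)**2) = 166/(8 + 7**2) = 166/(8 + 49) = 166/57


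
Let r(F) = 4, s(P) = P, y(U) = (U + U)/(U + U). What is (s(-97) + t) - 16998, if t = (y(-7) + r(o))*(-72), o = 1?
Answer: -17455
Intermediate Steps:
y(U) = 1 (y(U) = (2*U)/((2*U)) = (2*U)*(1/(2*U)) = 1)
t = -360 (t = (1 + 4)*(-72) = 5*(-72) = -360)
(s(-97) + t) - 16998 = (-97 - 360) - 16998 = -457 - 16998 = -17455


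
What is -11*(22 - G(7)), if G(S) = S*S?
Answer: 297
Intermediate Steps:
G(S) = S**2
-11*(22 - G(7)) = -11*(22 - 1*7**2) = -11*(22 - 1*49) = -11*(22 - 49) = -11*(-27) = 297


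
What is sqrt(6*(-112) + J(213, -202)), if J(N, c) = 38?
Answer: I*sqrt(634) ≈ 25.179*I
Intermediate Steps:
sqrt(6*(-112) + J(213, -202)) = sqrt(6*(-112) + 38) = sqrt(-672 + 38) = sqrt(-634) = I*sqrt(634)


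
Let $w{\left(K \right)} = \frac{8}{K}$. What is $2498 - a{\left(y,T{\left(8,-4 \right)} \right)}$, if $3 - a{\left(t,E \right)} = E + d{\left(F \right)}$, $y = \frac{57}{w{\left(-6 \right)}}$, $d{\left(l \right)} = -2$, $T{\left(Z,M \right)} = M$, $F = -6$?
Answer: $2489$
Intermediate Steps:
$y = - \frac{171}{4}$ ($y = \frac{57}{8 \frac{1}{-6}} = \frac{57}{8 \left(- \frac{1}{6}\right)} = \frac{57}{- \frac{4}{3}} = 57 \left(- \frac{3}{4}\right) = - \frac{171}{4} \approx -42.75$)
$a{\left(t,E \right)} = 5 - E$ ($a{\left(t,E \right)} = 3 - \left(E - 2\right) = 3 - \left(-2 + E\right) = 5 - E$)
$2498 - a{\left(y,T{\left(8,-4 \right)} \right)} = 2498 - \left(5 - -4\right) = 2498 - \left(5 + 4\right) = 2498 - 9 = 2489$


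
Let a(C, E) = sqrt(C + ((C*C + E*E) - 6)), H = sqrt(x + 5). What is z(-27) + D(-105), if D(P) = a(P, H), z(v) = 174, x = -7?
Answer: 174 + 4*sqrt(682) ≈ 278.46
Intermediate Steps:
H = I*sqrt(2) (H = sqrt(-7 + 5) = sqrt(-2) = I*sqrt(2) ≈ 1.4142*I)
a(C, E) = sqrt(-6 + C + C**2 + E**2) (a(C, E) = sqrt(C + ((C**2 + E**2) - 6)) = sqrt(C + (-6 + C**2 + E**2)) = sqrt(-6 + C + C**2 + E**2))
D(P) = sqrt(-8 + P + P**2) (D(P) = sqrt(-6 + P + P**2 + (I*sqrt(2))**2) = sqrt(-6 + P + P**2 - 2) = sqrt(-8 + P + P**2))
z(-27) + D(-105) = 174 + sqrt(-8 - 105 + (-105)**2) = 174 + sqrt(-8 - 105 + 11025) = 174 + sqrt(10912) = 174 + 4*sqrt(682)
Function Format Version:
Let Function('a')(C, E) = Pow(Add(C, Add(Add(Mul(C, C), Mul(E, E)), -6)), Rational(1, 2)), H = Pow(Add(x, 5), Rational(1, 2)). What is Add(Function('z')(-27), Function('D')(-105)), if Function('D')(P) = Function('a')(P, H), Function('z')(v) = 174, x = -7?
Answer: Add(174, Mul(4, Pow(682, Rational(1, 2)))) ≈ 278.46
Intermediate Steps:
H = Mul(I, Pow(2, Rational(1, 2))) (H = Pow(Add(-7, 5), Rational(1, 2)) = Pow(-2, Rational(1, 2)) = Mul(I, Pow(2, Rational(1, 2))) ≈ Mul(1.4142, I))
Function('a')(C, E) = Pow(Add(-6, C, Pow(C, 2), Pow(E, 2)), Rational(1, 2)) (Function('a')(C, E) = Pow(Add(C, Add(Add(Pow(C, 2), Pow(E, 2)), -6)), Rational(1, 2)) = Pow(Add(C, Add(-6, Pow(C, 2), Pow(E, 2))), Rational(1, 2)) = Pow(Add(-6, C, Pow(C, 2), Pow(E, 2)), Rational(1, 2)))
Function('D')(P) = Pow(Add(-8, P, Pow(P, 2)), Rational(1, 2)) (Function('D')(P) = Pow(Add(-6, P, Pow(P, 2), Pow(Mul(I, Pow(2, Rational(1, 2))), 2)), Rational(1, 2)) = Pow(Add(-6, P, Pow(P, 2), -2), Rational(1, 2)) = Pow(Add(-8, P, Pow(P, 2)), Rational(1, 2)))
Add(Function('z')(-27), Function('D')(-105)) = Add(174, Pow(Add(-8, -105, Pow(-105, 2)), Rational(1, 2))) = Add(174, Pow(Add(-8, -105, 11025), Rational(1, 2))) = Add(174, Pow(10912, Rational(1, 2))) = Add(174, Mul(4, Pow(682, Rational(1, 2))))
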